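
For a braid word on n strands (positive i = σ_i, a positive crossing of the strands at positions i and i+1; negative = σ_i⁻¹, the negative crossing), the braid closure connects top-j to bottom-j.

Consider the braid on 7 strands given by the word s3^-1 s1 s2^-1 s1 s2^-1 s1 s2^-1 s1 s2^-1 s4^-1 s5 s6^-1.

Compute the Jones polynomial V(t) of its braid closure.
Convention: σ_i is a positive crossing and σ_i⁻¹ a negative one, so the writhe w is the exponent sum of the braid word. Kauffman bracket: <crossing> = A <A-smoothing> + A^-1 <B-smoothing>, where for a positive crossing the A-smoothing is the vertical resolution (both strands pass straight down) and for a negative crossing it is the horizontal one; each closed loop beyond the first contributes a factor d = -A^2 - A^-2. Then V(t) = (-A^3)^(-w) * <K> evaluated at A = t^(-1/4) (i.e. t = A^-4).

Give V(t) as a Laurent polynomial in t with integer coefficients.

t^4 - 4*t^3 + 6*t^2 - 7*t + 9 - 7*t^-1 + 6*t^-2 - 4*t^-3 + t^-4

Derivation:
The presented braid s3^-1 s1 s2^-1 s1 s2^-1 s1 s2^-1 s1 s2^-1 s4^-1 s5 s6^-1 on 7 strands reduces by inverse Markov moves (closure unchanged at each step):
  Destabilize: the word has the form β·s6^-1 where s6^-1 occurs only as the final letter (β ∈ B_6); drop it and the last strand → 6 strands.
  Destabilize: the word has the form β·s5 where s5 occurs only as the final letter (β ∈ B_5); drop it and the last strand → 5 strands.
  Destabilize: the word has the form β·s4^-1 where s4^-1 occurs only as the final letter (β ∈ B_4); drop it and the last strand → 4 strands.
Reduced to β = s3^-1 s1 s2^-1 s1 s2^-1 s1 s2^-1 s1 s2^-1 on 4 strands, 9 crossings.
Compute on β:
Braid: s3^-1 s1 s2^-1 s1 s2^-1 s1 s2^-1 s1 s2^-1 on 4 strands, 9 crossings.
Writhe w = (#positive) - (#negative) = 4 - 5 = -1.
State-sum expansion of <K>. There are 2^9 = 512 states.
Each crossing splits two ways (0=vertical, 1=horizontal). The state's weight is A^(#A-smoothings - #B-smoothings) * d^(loops - 1).
Tabulate the states by total A-exponent and number of loops L (A-exp: L × count):
  A^9: L=5 ×1
  A^7: L=4 ×8, L=6 ×1
  A^5: L=3 ×28, L=5 ×8
  A^3: L=2 ×52, L=4 ×32
  A^1: L=1 ×45, L=3 ×77, L=5 ×4
  A^-1: L=2 ×97, L=4 ×29
  A^-3: L=3 ×80, L=5 ×4
  A^-5: L=4 ×36
  A^-7: L=5 ×9
  A^-9: L=6 ×1
Each group contributes A^e * Σ count * d^(L-1):
Powers of d = -A^2 - A^-2: d^2 = A^4 + 2 + A^-4; d^3 = -A^6 - 3*A^2 - 3*A^-2 - A^-6; d^4 = A^8 + 4*A^4 + 6 + 4*A^-4 + A^-8; d^5 = -A^10 - 5*A^6 - 10*A^2 - 10*A^-2 - 5*A^-6 - A^-10.
  A^9 * (d^4) = A^17 + 4*A^13 + 6*A^9 + 4*A^5 + A
  A^7 * (8*d^3 + d^5) = -A^17 - 13*A^13 - 34*A^9 - 34*A^5 - 13*A - A^-3
  A^5 * (28*d^2 + 8*d^4) = 8*A^13 + 60*A^9 + 104*A^5 + 60*A + 8*A^-3
  A^3 * (52*d + 32*d^3) = -32*A^9 - 148*A^5 - 148*A - 32*A^-3
  A^1 * (45 + 77*d^2 + 4*d^4) = 4*A^9 + 93*A^5 + 223*A + 93*A^-3 + 4*A^-7
  A^-1 * (97*d + 29*d^3) = -29*A^5 - 184*A - 184*A^-3 - 29*A^-7
  A^-3 * (80*d^2 + 4*d^4) = 4*A^5 + 96*A + 184*A^-3 + 96*A^-7 + 4*A^-11
  A^-5 * (36*d^3) = -36*A - 108*A^-3 - 108*A^-7 - 36*A^-11
  A^-7 * (9*d^4) = 9*A + 36*A^-3 + 54*A^-7 + 36*A^-11 + 9*A^-15
  A^-9 * (d^5) = -A - 5*A^-3 - 10*A^-7 - 10*A^-11 - 5*A^-15 - A^-19
Summing the groups: <K> = -A^13 + 4*A^9 - 6*A^5 + 7*A - 9*A^-3 + 7*A^-7 - 6*A^-11 + 4*A^-15 - A^-19
Normalise by the writhe: (-A^3)^(-w) = (-A^3)^(1) = -A^3, so f(A) = -A^3 * <K> = A^16 - 4*A^12 + 6*A^8 - 7*A^4 + 9 - 7*A^-4 + 6*A^-8 - 4*A^-12 + A^-16.
Substitute A = t^(-1/4), i.e. A^e → t^(-e/4): V(t) = t^4 - 4*t^3 + 6*t^2 - 7*t + 9 - 7*t^-1 + 6*t^-2 - 4*t^-3 + t^-4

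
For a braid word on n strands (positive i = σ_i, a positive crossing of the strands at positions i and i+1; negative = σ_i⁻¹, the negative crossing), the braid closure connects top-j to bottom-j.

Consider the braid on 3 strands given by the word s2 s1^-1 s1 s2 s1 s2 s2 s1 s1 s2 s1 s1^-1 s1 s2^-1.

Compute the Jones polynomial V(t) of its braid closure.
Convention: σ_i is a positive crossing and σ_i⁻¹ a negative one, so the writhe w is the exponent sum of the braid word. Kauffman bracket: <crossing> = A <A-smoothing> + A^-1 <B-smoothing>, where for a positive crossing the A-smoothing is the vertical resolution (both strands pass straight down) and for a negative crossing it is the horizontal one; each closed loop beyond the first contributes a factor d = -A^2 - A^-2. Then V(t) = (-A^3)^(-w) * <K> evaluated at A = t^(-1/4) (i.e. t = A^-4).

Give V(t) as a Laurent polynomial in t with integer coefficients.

-t^8 + t^5 + t^3

Derivation:
The presented braid s2 s1^-1 s1 s2 s1 s2 s2 s1 s1 s2 s1 s1^-1 s1 s2^-1 on 3 strands reduces by inverse Markov moves (closure unchanged at each step):
  Deconjugate: the word is γ·β·γ⁻¹ with γ = s2 (prefix) and γ⁻¹ = s2^-1 (suffix); strip both.
  Deconjugate: the word is γ·β·γ⁻¹ with γ = s1^-1 s1 (prefix) and γ⁻¹ = s1^-1 s1 (suffix); strip both.
Reduced to β = s2 s1 s2 s2 s1 s1 s2 s1 on 3 strands, 8 crossings.
Compute on β:
Braid: s2 s1 s2 s2 s1 s1 s2 s1 on 3 strands, 8 crossings.
Writhe w = (#positive) - (#negative) = 8 - 0 = 8.
State-sum expansion of <K>. There are 2^8 = 256 states.
Smooth each crossing (0=||, 1=⌣⌢); contribution A^(Σ sign_k(1-2s_k)) * d^(L-1).
Tabulate the states by total A-exponent and number of loops L (A-exp: L × count):
  A^8: L=3 ×1
  A^6: L=2 ×8
  A^4: L=1 ×16, L=3 ×12
  A^2: L=2 ×48, L=4 ×8
  A^0: L=1 ×17, L=3 ×51, L=5 ×2
  A^-2: L=2 ×34, L=4 ×22
  A^-4: L=1 ×4, L=3 ×21, L=5 ×3
  A^-6: L=2 ×4, L=4 ×4
  A^-8: L=3 ×1
Each group contributes A^e * Σ count * d^(L-1):
Powers of d = -A^2 - A^-2: d^2 = A^4 + 2 + A^-4; d^3 = -A^6 - 3*A^2 - 3*A^-2 - A^-6; d^4 = A^8 + 4*A^4 + 6 + 4*A^-4 + A^-8.
  A^8 * (d^2) = A^12 + 2*A^8 + A^4
  A^6 * (8*d) = -8*A^8 - 8*A^4
  A^4 * (16 + 12*d^2) = 12*A^8 + 40*A^4 + 12
  A^2 * (48*d + 8*d^3) = -8*A^8 - 72*A^4 - 72 - 8*A^-4
  A^0 * (17 + 51*d^2 + 2*d^4) = 2*A^8 + 59*A^4 + 131 + 59*A^-4 + 2*A^-8
  A^-2 * (34*d + 22*d^3) = -22*A^4 - 100 - 100*A^-4 - 22*A^-8
  A^-4 * (4 + 21*d^2 + 3*d^4) = 3*A^4 + 33 + 64*A^-4 + 33*A^-8 + 3*A^-12
  A^-6 * (4*d + 4*d^3) = -4 - 16*A^-4 - 16*A^-8 - 4*A^-12
  A^-8 * (d^2) = A^-4 + 2*A^-8 + A^-12
Summing the groups: <K> = A^12 + A^4 - A^-8
Normalise by the writhe: (-A^3)^(-w) = (-A^3)^(-8) = A^-24, so f(A) = A^-24 * <K> = A^-12 + A^-20 - A^-32.
Substitute A = t^(-1/4), i.e. A^e → t^(-e/4): V(t) = -t^8 + t^5 + t^3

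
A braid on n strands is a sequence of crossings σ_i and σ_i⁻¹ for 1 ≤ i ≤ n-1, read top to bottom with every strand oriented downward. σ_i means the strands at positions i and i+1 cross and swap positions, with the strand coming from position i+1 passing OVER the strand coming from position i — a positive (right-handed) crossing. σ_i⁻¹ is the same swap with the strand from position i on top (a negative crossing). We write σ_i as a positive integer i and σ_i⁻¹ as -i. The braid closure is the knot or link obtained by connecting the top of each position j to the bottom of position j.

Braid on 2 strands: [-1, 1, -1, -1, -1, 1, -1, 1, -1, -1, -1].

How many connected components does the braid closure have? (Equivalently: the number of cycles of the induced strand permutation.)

Track the strand permutation on 2 strands, starting from identity.
  step 1: s1^-1 swaps positions 1,2 -> [2 1]
  step 2: s1 swaps positions 1,2 -> [1 2]
  step 3: s1^-1 swaps positions 1,2 -> [2 1]
  step 4: s1^-1 swaps positions 1,2 -> [1 2]
  step 5: s1^-1 swaps positions 1,2 -> [2 1]
  step 6: s1 swaps positions 1,2 -> [1 2]
  step 7: s1^-1 swaps positions 1,2 -> [2 1]
  step 8: s1 swaps positions 1,2 -> [1 2]
  step 9: s1^-1 swaps positions 1,2 -> [2 1]
  step 10: s1^-1 swaps positions 1,2 -> [1 2]
  step 11: s1^-1 swaps positions 1,2 -> [2 1]
Final permutation (position -> original strand): [2 1]
Closure components = cycle count of this permutation = 1.

Answer: 1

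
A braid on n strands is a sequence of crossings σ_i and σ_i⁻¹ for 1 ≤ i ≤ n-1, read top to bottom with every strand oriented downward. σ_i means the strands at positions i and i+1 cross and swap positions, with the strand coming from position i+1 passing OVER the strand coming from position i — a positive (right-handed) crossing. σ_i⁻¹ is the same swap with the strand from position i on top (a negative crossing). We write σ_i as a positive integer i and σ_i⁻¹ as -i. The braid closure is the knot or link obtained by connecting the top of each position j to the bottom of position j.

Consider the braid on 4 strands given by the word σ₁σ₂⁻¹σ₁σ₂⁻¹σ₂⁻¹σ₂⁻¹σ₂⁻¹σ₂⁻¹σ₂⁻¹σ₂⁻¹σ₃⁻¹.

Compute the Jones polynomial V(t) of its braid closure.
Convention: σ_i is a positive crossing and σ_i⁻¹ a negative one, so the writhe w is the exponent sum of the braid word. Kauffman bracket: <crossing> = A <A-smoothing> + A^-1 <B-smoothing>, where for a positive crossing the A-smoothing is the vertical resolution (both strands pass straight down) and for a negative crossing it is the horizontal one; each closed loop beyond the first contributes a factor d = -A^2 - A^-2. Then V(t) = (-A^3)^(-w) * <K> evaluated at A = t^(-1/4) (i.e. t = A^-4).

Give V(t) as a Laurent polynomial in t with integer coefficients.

The presented braid s1 s2^-1 s1 s2^-1 s2^-1 s2^-1 s2^-1 s2^-1 s2^-1 s2^-1 s3^-1 on 4 strands reduces by inverse Markov moves (closure unchanged at each step):
  Destabilize: the word has the form β·s3^-1 where s3^-1 occurs only as the final letter (β ∈ B_3); drop it and the last strand → 3 strands.
Reduced to β = s1 s2^-1 s1 s2^-1 s2^-1 s2^-1 s2^-1 s2^-1 s2^-1 s2^-1 on 3 strands, 10 crossings.
Compute on β:
Braid: s1 s2^-1 s1 s2^-1 s2^-1 s2^-1 s2^-1 s2^-1 s2^-1 s2^-1 on 3 strands, 10 crossings.
Writhe w = (#positive) - (#negative) = 2 - 8 = -6.
Enumerate smoothing states for the bracket polynomial. There are 2^10 = 1024 states.
Smooth each crossing (0=||, 1=⌣⌢); contribution A^(Σ sign_k(1-2s_k)) * d^(L-1).
Tabulate the states by total A-exponent and number of loops L (A-exp: L × count):
  A^10: L=9 ×1
  A^8: L=8 ×10
  A^6: L=7 ×45
  A^4: L=6 ×119, L=8 ×1
  A^2: L=5 ×203, L=7 ×7
  A^0: L=4 ×231, L=6 ×21
  A^-2: L=3 ×175, L=5 ×35
  A^-4: L=2 ×85, L=4 ×35
  A^-6: L=1 ×23, L=3 ×22
  A^-8: L=2 ×10
  A^-10: L=3 ×1
Each group contributes A^e * Σ count * d^(L-1):
Powers of d = -A^2 - A^-2: d^2 = A^4 + 2 + A^-4; d^3 = -A^6 - 3*A^2 - 3*A^-2 - A^-6; d^4 = A^8 + 4*A^4 + 6 + 4*A^-4 + A^-8; d^5 = -A^10 - 5*A^6 - 10*A^2 - 10*A^-2 - 5*A^-6 - A^-10; d^6 = A^12 + 6*A^8 + 15*A^4 + 20 + 15*A^-4 + 6*A^-8 + A^-12; d^7 = -A^14 - 7*A^10 - 21*A^6 - 35*A^2 - 35*A^-2 - 21*A^-6 - 7*A^-10 - A^-14; d^8 = A^16 + 8*A^12 + 28*A^8 + 56*A^4 + 70 + 56*A^-4 + 28*A^-8 + 8*A^-12 + A^-16.
  A^10 * (d^8) = A^26 + 8*A^22 + 28*A^18 + 56*A^14 + 70*A^10 + 56*A^6 + 28*A^2 + 8*A^-2 + A^-6
  A^8 * (10*d^7) = -10*A^22 - 70*A^18 - 210*A^14 - 350*A^10 - 350*A^6 - 210*A^2 - 70*A^-2 - 10*A^-6
  A^6 * (45*d^6) = 45*A^18 + 270*A^14 + 675*A^10 + 900*A^6 + 675*A^2 + 270*A^-2 + 45*A^-6
  A^4 * (119*d^5 + d^7) = -A^18 - 126*A^14 - 616*A^10 - 1225*A^6 - 1225*A^2 - 616*A^-2 - 126*A^-6 - A^-10
  A^2 * (203*d^4 + 7*d^6) = 7*A^14 + 245*A^10 + 917*A^6 + 1358*A^2 + 917*A^-2 + 245*A^-6 + 7*A^-10
  A^0 * (231*d^3 + 21*d^5) = -21*A^10 - 336*A^6 - 903*A^2 - 903*A^-2 - 336*A^-6 - 21*A^-10
  A^-2 * (175*d^2 + 35*d^4) = 35*A^6 + 315*A^2 + 560*A^-2 + 315*A^-6 + 35*A^-10
  A^-4 * (85*d + 35*d^3) = -35*A^2 - 190*A^-2 - 190*A^-6 - 35*A^-10
  A^-6 * (23 + 22*d^2) = 22*A^-2 + 67*A^-6 + 22*A^-10
  A^-8 * (10*d) = -10*A^-6 - 10*A^-10
  A^-10 * (d^2) = A^-6 + 2*A^-10 + A^-14
Summing the groups: <K> = A^26 - 2*A^22 + 2*A^18 - 3*A^14 + 3*A^10 - 3*A^6 + 3*A^2 - 2*A^-2 + 2*A^-6 - A^-10 + A^-14
Normalise by the writhe: (-A^3)^(-w) = (-A^3)^(6) = A^18, so f(A) = A^18 * <K> = A^44 - 2*A^40 + 2*A^36 - 3*A^32 + 3*A^28 - 3*A^24 + 3*A^20 - 2*A^16 + 2*A^12 - A^8 + A^4.
Substitute A = t^(-1/4), i.e. A^e → t^(-e/4): V(t) = t^-1 - t^-2 + 2*t^-3 - 2*t^-4 + 3*t^-5 - 3*t^-6 + 3*t^-7 - 3*t^-8 + 2*t^-9 - 2*t^-10 + t^-11

Answer: t^-1 - t^-2 + 2*t^-3 - 2*t^-4 + 3*t^-5 - 3*t^-6 + 3*t^-7 - 3*t^-8 + 2*t^-9 - 2*t^-10 + t^-11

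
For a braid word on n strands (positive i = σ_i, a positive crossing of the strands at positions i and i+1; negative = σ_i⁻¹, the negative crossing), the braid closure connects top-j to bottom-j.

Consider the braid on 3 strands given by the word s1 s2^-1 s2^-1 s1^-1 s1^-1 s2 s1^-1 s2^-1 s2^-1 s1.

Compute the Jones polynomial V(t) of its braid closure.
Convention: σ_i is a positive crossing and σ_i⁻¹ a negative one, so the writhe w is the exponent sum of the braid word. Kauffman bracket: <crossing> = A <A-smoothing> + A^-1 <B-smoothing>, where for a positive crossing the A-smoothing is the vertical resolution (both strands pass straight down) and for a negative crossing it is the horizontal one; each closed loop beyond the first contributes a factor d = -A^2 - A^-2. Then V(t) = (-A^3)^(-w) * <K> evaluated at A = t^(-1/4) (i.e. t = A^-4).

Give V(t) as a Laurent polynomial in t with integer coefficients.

Braid: s1 s2^-1 s2^-1 s1^-1 s1^-1 s2 s1^-1 s2^-1 s2^-1 s1 on 3 strands, 10 crossings.
Writhe w = (#positive) - (#negative) = 3 - 7 = -4.
Computing the Kauffman bracket via state sum. There are 2^10 = 1024 states.
Each crossing splits two ways (0=vertical, 1=horizontal). The state's weight is A^(#A-smoothings - #B-smoothings) * d^(loops - 1).
Tabulate the states by total A-exponent and number of loops L (A-exp: L × count):
  A^10: L=6 ×1
  A^8: L=5 ×10
  A^6: L=4 ×43, L=6 ×2
  A^4: L=3 ×98, L=5 ×22
  A^2: L=2 ×118, L=4 ×88, L=6 ×4
  A^0: L=1 ×60, L=3 ×162, L=5 ×30
  A^-2: L=2 ×128, L=4 ×79, L=6 ×3
  A^-4: L=1 ×23, L=3 ×84, L=5 ×13
  A^-6: L=2 ×27, L=4 ×18
  A^-8: L=1 ×2, L=3 ×8
  A^-10: L=2 ×1
Each group contributes A^e * Σ count * d^(L-1):
Powers of d = -A^2 - A^-2: d^2 = A^4 + 2 + A^-4; d^3 = -A^6 - 3*A^2 - 3*A^-2 - A^-6; d^4 = A^8 + 4*A^4 + 6 + 4*A^-4 + A^-8; d^5 = -A^10 - 5*A^6 - 10*A^2 - 10*A^-2 - 5*A^-6 - A^-10.
  A^10 * (d^5) = -A^20 - 5*A^16 - 10*A^12 - 10*A^8 - 5*A^4 - 1
  A^8 * (10*d^4) = 10*A^16 + 40*A^12 + 60*A^8 + 40*A^4 + 10
  A^6 * (43*d^3 + 2*d^5) = -2*A^16 - 53*A^12 - 149*A^8 - 149*A^4 - 53 - 2*A^-4
  A^4 * (98*d^2 + 22*d^4) = 22*A^12 + 186*A^8 + 328*A^4 + 186 + 22*A^-4
  A^2 * (118*d + 88*d^3 + 4*d^5) = -4*A^12 - 108*A^8 - 422*A^4 - 422 - 108*A^-4 - 4*A^-8
  A^0 * (60 + 162*d^2 + 30*d^4) = 30*A^8 + 282*A^4 + 564 + 282*A^-4 + 30*A^-8
  A^-2 * (128*d + 79*d^3 + 3*d^5) = -3*A^8 - 94*A^4 - 395 - 395*A^-4 - 94*A^-8 - 3*A^-12
  A^-4 * (23 + 84*d^2 + 13*d^4) = 13*A^4 + 136 + 269*A^-4 + 136*A^-8 + 13*A^-12
  A^-6 * (27*d + 18*d^3) = -18 - 81*A^-4 - 81*A^-8 - 18*A^-12
  A^-8 * (2 + 8*d^2) = 8*A^-4 + 18*A^-8 + 8*A^-12
  A^-10 * (d) = -A^-8 - A^-12
Summing the groups: <K> = -A^20 + 3*A^16 - 5*A^12 + 6*A^8 - 7*A^4 + 7 - 5*A^-4 + 4*A^-8 - A^-12
Normalise by the writhe: (-A^3)^(-w) = (-A^3)^(4) = A^12, so f(A) = A^12 * <K> = -A^32 + 3*A^28 - 5*A^24 + 6*A^20 - 7*A^16 + 7*A^12 - 5*A^8 + 4*A^4 - 1.
Substitute A = t^(-1/4), i.e. A^e → t^(-e/4): V(t) = -1 + 4*t^-1 - 5*t^-2 + 7*t^-3 - 7*t^-4 + 6*t^-5 - 5*t^-6 + 3*t^-7 - t^-8

Answer: -1 + 4*t^-1 - 5*t^-2 + 7*t^-3 - 7*t^-4 + 6*t^-5 - 5*t^-6 + 3*t^-7 - t^-8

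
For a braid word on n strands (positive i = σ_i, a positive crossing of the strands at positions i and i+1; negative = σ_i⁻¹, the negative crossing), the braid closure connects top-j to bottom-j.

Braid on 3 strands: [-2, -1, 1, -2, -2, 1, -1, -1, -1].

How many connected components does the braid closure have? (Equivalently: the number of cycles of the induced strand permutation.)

Track the strand permutation on 3 strands, starting from identity.
  step 1: s2^-1 swaps positions 2,3 -> [1 3 2]
  step 2: s1^-1 swaps positions 1,2 -> [3 1 2]
  step 3: s1 swaps positions 1,2 -> [1 3 2]
  step 4: s2^-1 swaps positions 2,3 -> [1 2 3]
  step 5: s2^-1 swaps positions 2,3 -> [1 3 2]
  step 6: s1 swaps positions 1,2 -> [3 1 2]
  step 7: s1^-1 swaps positions 1,2 -> [1 3 2]
  step 8: s1^-1 swaps positions 1,2 -> [3 1 2]
  step 9: s1^-1 swaps positions 1,2 -> [1 3 2]
Final permutation (position -> original strand): [1 3 2]
Closure components = cycle count of this permutation = 2.

Answer: 2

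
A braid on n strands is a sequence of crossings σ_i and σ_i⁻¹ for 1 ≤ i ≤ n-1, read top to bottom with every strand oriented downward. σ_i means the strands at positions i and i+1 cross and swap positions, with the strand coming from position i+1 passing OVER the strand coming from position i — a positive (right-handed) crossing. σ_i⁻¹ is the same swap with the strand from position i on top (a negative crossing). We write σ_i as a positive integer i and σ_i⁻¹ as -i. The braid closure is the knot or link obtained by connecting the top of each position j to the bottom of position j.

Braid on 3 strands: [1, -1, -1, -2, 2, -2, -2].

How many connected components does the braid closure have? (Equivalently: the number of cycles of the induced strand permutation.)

2

Derivation:
Track the strand permutation on 3 strands, starting from identity.
  step 1: s1 swaps positions 1,2 -> [2 1 3]
  step 2: s1^-1 swaps positions 1,2 -> [1 2 3]
  step 3: s1^-1 swaps positions 1,2 -> [2 1 3]
  step 4: s2^-1 swaps positions 2,3 -> [2 3 1]
  step 5: s2 swaps positions 2,3 -> [2 1 3]
  step 6: s2^-1 swaps positions 2,3 -> [2 3 1]
  step 7: s2^-1 swaps positions 2,3 -> [2 1 3]
Final permutation (position -> original strand): [2 1 3]
Closure components = cycle count of this permutation = 2.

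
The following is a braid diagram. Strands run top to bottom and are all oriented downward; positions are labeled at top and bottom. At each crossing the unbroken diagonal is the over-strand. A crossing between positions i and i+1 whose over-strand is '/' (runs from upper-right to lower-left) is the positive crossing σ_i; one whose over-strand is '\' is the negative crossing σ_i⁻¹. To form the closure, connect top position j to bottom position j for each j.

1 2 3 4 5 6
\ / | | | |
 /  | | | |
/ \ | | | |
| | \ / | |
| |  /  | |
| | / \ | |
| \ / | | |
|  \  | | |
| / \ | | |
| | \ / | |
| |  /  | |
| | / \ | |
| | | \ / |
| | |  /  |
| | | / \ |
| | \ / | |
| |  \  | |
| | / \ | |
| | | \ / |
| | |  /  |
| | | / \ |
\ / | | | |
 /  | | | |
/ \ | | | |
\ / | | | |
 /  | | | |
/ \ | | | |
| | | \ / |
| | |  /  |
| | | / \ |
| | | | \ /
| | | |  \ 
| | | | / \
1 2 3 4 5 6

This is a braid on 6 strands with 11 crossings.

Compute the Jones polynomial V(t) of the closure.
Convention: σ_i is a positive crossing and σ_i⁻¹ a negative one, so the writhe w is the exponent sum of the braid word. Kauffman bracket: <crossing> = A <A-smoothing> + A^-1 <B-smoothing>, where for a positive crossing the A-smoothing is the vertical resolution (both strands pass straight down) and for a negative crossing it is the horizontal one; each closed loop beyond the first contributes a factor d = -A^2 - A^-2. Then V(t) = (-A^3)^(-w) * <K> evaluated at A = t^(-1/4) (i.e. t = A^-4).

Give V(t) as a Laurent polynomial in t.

Reading the diagram top to bottom ('/'-over between positions i,i+1 = s_i, '\'-over = s_i^-1): braid word = s1 s3 s2^-1 s3 s4 s3^-1 s4 s1 s1 s4 s5^-1.
The presented braid s1 s3 s2^-1 s3 s4 s3^-1 s4 s1 s1 s4 s5^-1 on 6 strands reduces by inverse Markov moves (closure unchanged at each step):
  Destabilize: the word has the form β·s5^-1 where s5^-1 occurs only as the final letter (β ∈ B_5); drop it and the last strand → 5 strands.
Reduced to β = s1 s3 s2^-1 s3 s4 s3^-1 s4 s1 s1 s4 on 5 strands, 10 crossings.
Compute on β:
Braid: s1 s3 s2^-1 s3 s4 s3^-1 s4 s1 s1 s4 on 5 strands, 10 crossings.
Writhe w = (#positive) - (#negative) = 8 - 2 = 6.
State-sum expansion of <K>. There are 2^10 = 1024 states.
Each crossing splits two ways (0=vertical, 1=horizontal). The state's weight is A^(#A-smoothings - #B-smoothings) * d^(loops - 1).
Tabulate the states by total A-exponent and number of loops L (A-exp: L × count):
  A^10: L=3 ×1
  A^8: L=2 ×6, L=4 ×4
  A^6: L=1 ×9, L=3 ×32, L=5 ×4
  A^4: L=2 ×70, L=4 ×49, L=6 ×1
  A^2: L=1 ×30, L=3 ×149, L=5 ×31
  A^0: L=2 ×99, L=4 ×144, L=6 ×9
  A^-2: L=3 ×136, L=5 ×73, L=7 ×1
  A^-4: L=4 ×101, L=6 ×19
  A^-6: L=5 ×43, L=7 ×2
  A^-8: L=6 ×10
  A^-10: L=7 ×1
Each group contributes A^e * Σ count * d^(L-1):
Powers of d = -A^2 - A^-2: d^2 = A^4 + 2 + A^-4; d^3 = -A^6 - 3*A^2 - 3*A^-2 - A^-6; d^4 = A^8 + 4*A^4 + 6 + 4*A^-4 + A^-8; d^5 = -A^10 - 5*A^6 - 10*A^2 - 10*A^-2 - 5*A^-6 - A^-10; d^6 = A^12 + 6*A^8 + 15*A^4 + 20 + 15*A^-4 + 6*A^-8 + A^-12.
  A^10 * (d^2) = A^14 + 2*A^10 + A^6
  A^8 * (6*d + 4*d^3) = -4*A^14 - 18*A^10 - 18*A^6 - 4*A^2
  A^6 * (9 + 32*d^2 + 4*d^4) = 4*A^14 + 48*A^10 + 97*A^6 + 48*A^2 + 4*A^-2
  A^4 * (70*d + 49*d^3 + d^5) = -A^14 - 54*A^10 - 227*A^6 - 227*A^2 - 54*A^-2 - A^-6
  A^2 * (30 + 149*d^2 + 31*d^4) = 31*A^10 + 273*A^6 + 514*A^2 + 273*A^-2 + 31*A^-6
  A^0 * (99*d + 144*d^3 + 9*d^5) = -9*A^10 - 189*A^6 - 621*A^2 - 621*A^-2 - 189*A^-6 - 9*A^-10
  A^-2 * (136*d^2 + 73*d^4 + d^6) = A^10 + 79*A^6 + 443*A^2 + 730*A^-2 + 443*A^-6 + 79*A^-10 + A^-14
  A^-4 * (101*d^3 + 19*d^5) = -19*A^6 - 196*A^2 - 493*A^-2 - 493*A^-6 - 196*A^-10 - 19*A^-14
  A^-6 * (43*d^4 + 2*d^6) = 2*A^6 + 55*A^2 + 202*A^-2 + 298*A^-6 + 202*A^-10 + 55*A^-14 + 2*A^-18
  A^-8 * (10*d^5) = -10*A^2 - 50*A^-2 - 100*A^-6 - 100*A^-10 - 50*A^-14 - 10*A^-18
  A^-10 * (d^6) = A^2 + 6*A^-2 + 15*A^-6 + 20*A^-10 + 15*A^-14 + 6*A^-18 + A^-22
Summing the groups: <K> = A^10 - A^6 + 3*A^2 - 3*A^-2 + 4*A^-6 - 4*A^-10 + 2*A^-14 - 2*A^-18 + A^-22
Normalise by the writhe: (-A^3)^(-w) = (-A^3)^(-6) = A^-18, so f(A) = A^-18 * <K> = A^-8 - A^-12 + 3*A^-16 - 3*A^-20 + 4*A^-24 - 4*A^-28 + 2*A^-32 - 2*A^-36 + A^-40.
Substitute A = t^(-1/4), i.e. A^e → t^(-e/4): V(t) = t^10 - 2*t^9 + 2*t^8 - 4*t^7 + 4*t^6 - 3*t^5 + 3*t^4 - t^3 + t^2

Answer: t^10 - 2*t^9 + 2*t^8 - 4*t^7 + 4*t^6 - 3*t^5 + 3*t^4 - t^3 + t^2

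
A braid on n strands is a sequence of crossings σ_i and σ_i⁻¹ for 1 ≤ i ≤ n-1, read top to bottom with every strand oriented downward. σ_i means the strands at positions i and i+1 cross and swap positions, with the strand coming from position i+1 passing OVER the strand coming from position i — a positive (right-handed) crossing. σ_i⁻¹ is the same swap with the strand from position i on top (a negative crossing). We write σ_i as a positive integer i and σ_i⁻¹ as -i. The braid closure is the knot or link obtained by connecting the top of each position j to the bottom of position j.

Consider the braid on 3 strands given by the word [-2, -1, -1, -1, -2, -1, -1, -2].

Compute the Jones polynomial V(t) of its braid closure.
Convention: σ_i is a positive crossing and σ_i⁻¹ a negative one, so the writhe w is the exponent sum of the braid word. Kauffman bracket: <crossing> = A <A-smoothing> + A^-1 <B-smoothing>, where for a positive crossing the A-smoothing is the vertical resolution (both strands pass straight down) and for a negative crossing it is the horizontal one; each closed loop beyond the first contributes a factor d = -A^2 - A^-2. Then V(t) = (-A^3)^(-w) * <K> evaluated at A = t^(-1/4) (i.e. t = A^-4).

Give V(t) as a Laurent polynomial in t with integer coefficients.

t^-3 + t^-5 - t^-8

Derivation:
Braid: s2^-1 s1^-1 s1^-1 s1^-1 s2^-1 s1^-1 s1^-1 s2^-1 on 3 strands, 8 crossings.
Writhe w = (#positive) - (#negative) = 0 - 8 = -8.
Computing the Kauffman bracket via state sum. There are 2^8 = 256 states.
Each crossing splits two ways (0=vertical, 1=horizontal). The state's weight is A^(#A-smoothings - #B-smoothings) * d^(loops - 1).
Tabulate the states by total A-exponent and number of loops L (A-exp: L × count):
  A^8: L=5 ×1
  A^6: L=4 ×7, L=6 ×1
  A^4: L=3 ×19, L=5 ×9
  A^2: L=2 ×24, L=4 ×31, L=6 ×1
  A^0: L=1 ×12, L=3 ×53, L=5 ×5
  A^-2: L=2 ×45, L=4 ×11
  A^-4: L=1 ×15, L=3 ×13
  A^-6: L=2 ×8
  A^-8: L=3 ×1
Each group contributes A^e * Σ count * d^(L-1):
Powers of d = -A^2 - A^-2: d^2 = A^4 + 2 + A^-4; d^3 = -A^6 - 3*A^2 - 3*A^-2 - A^-6; d^4 = A^8 + 4*A^4 + 6 + 4*A^-4 + A^-8; d^5 = -A^10 - 5*A^6 - 10*A^2 - 10*A^-2 - 5*A^-6 - A^-10.
  A^8 * (d^4) = A^16 + 4*A^12 + 6*A^8 + 4*A^4 + 1
  A^6 * (7*d^3 + d^5) = -A^16 - 12*A^12 - 31*A^8 - 31*A^4 - 12 - A^-4
  A^4 * (19*d^2 + 9*d^4) = 9*A^12 + 55*A^8 + 92*A^4 + 55 + 9*A^-4
  A^2 * (24*d + 31*d^3 + d^5) = -A^12 - 36*A^8 - 127*A^4 - 127 - 36*A^-4 - A^-8
  A^0 * (12 + 53*d^2 + 5*d^4) = 5*A^8 + 73*A^4 + 148 + 73*A^-4 + 5*A^-8
  A^-2 * (45*d + 11*d^3) = -11*A^4 - 78 - 78*A^-4 - 11*A^-8
  A^-4 * (15 + 13*d^2) = 13 + 41*A^-4 + 13*A^-8
  A^-6 * (8*d) = -8*A^-4 - 8*A^-8
  A^-8 * (d^2) = A^-4 + 2*A^-8 + A^-12
Summing the groups: <K> = -A^8 + A^-4 + A^-12
Normalise by the writhe: (-A^3)^(-w) = (-A^3)^(8) = A^24, so f(A) = A^24 * <K> = -A^32 + A^20 + A^12.
Substitute A = t^(-1/4), i.e. A^e → t^(-e/4): V(t) = t^-3 + t^-5 - t^-8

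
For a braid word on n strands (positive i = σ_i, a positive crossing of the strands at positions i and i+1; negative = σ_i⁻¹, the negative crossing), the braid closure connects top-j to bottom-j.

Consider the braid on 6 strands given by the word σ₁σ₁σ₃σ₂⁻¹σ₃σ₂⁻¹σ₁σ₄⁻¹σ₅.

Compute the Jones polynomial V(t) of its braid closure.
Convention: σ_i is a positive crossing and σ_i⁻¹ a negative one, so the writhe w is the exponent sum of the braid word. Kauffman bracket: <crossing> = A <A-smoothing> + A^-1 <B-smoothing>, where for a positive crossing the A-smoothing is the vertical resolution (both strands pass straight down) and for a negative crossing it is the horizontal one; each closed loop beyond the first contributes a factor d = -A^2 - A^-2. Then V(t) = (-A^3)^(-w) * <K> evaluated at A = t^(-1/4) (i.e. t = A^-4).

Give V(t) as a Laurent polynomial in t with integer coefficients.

-t^6 + 2*t^5 - 2*t^4 + 3*t^3 - 3*t^2 + 2*t - 1 + t^-1

Derivation:
The presented braid s1 s1 s3 s2^-1 s3 s2^-1 s1 s4^-1 s5 on 6 strands reduces by inverse Markov moves (closure unchanged at each step):
  Destabilize: the word has the form β·s5 where s5 occurs only as the final letter (β ∈ B_5); drop it and the last strand → 5 strands.
  Destabilize: the word has the form β·s4^-1 where s4^-1 occurs only as the final letter (β ∈ B_4); drop it and the last strand → 4 strands.
Reduced to β = s1 s1 s3 s2^-1 s3 s2^-1 s1 on 4 strands, 7 crossings.
Compute on β:
Braid: s1 s1 s3 s2^-1 s3 s2^-1 s1 on 4 strands, 7 crossings.
Writhe w = (#positive) - (#negative) = 5 - 2 = 3.
State-sum expansion of <K>. There are 2^7 = 128 states.
For each crossing: s=0 is the vertical smoothing, s=1 horizontal. Crossing k contributes A^(sign_k * (1 - 2*s_k)); loop factor d = -A^2 - A^-2.
Tabulate the states by total A-exponent and number of loops L (A-exp: L × count):
  A^7: L=4 ×1
  A^5: L=3 ×7
  A^3: L=2 ×17, L=4 ×4
  A^1: L=1 ×15, L=3 ×19, L=5 ×1
  A^-1: L=2 ×27, L=4 ×8
  A^-3: L=3 ×20, L=5 ×1
  A^-5: L=4 ×7
  A^-7: L=5 ×1
Each group contributes A^e * Σ count * d^(L-1):
Powers of d = -A^2 - A^-2: d^2 = A^4 + 2 + A^-4; d^3 = -A^6 - 3*A^2 - 3*A^-2 - A^-6; d^4 = A^8 + 4*A^4 + 6 + 4*A^-4 + A^-8.
  A^7 * (d^3) = -A^13 - 3*A^9 - 3*A^5 - A
  A^5 * (7*d^2) = 7*A^9 + 14*A^5 + 7*A
  A^3 * (17*d + 4*d^3) = -4*A^9 - 29*A^5 - 29*A - 4*A^-3
  A^1 * (15 + 19*d^2 + d^4) = A^9 + 23*A^5 + 59*A + 23*A^-3 + A^-7
  A^-1 * (27*d + 8*d^3) = -8*A^5 - 51*A - 51*A^-3 - 8*A^-7
  A^-3 * (20*d^2 + d^4) = A^5 + 24*A + 46*A^-3 + 24*A^-7 + A^-11
  A^-5 * (7*d^3) = -7*A - 21*A^-3 - 21*A^-7 - 7*A^-11
  A^-7 * (d^4) = A + 4*A^-3 + 6*A^-7 + 4*A^-11 + A^-15
Summing the groups: <K> = -A^13 + A^9 - 2*A^5 + 3*A - 3*A^-3 + 2*A^-7 - 2*A^-11 + A^-15
Normalise by the writhe: (-A^3)^(-w) = (-A^3)^(-3) = -A^-9, so f(A) = -A^-9 * <K> = A^4 - 1 + 2*A^-4 - 3*A^-8 + 3*A^-12 - 2*A^-16 + 2*A^-20 - A^-24.
Substitute A = t^(-1/4), i.e. A^e → t^(-e/4): V(t) = -t^6 + 2*t^5 - 2*t^4 + 3*t^3 - 3*t^2 + 2*t - 1 + t^-1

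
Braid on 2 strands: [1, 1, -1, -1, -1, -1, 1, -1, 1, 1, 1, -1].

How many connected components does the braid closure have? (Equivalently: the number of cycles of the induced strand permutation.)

Track the strand permutation on 2 strands, starting from identity.
  step 1: s1 swaps positions 1,2 -> [2 1]
  step 2: s1 swaps positions 1,2 -> [1 2]
  step 3: s1^-1 swaps positions 1,2 -> [2 1]
  step 4: s1^-1 swaps positions 1,2 -> [1 2]
  step 5: s1^-1 swaps positions 1,2 -> [2 1]
  step 6: s1^-1 swaps positions 1,2 -> [1 2]
  step 7: s1 swaps positions 1,2 -> [2 1]
  step 8: s1^-1 swaps positions 1,2 -> [1 2]
  step 9: s1 swaps positions 1,2 -> [2 1]
  step 10: s1 swaps positions 1,2 -> [1 2]
  step 11: s1 swaps positions 1,2 -> [2 1]
  step 12: s1^-1 swaps positions 1,2 -> [1 2]
Final permutation (position -> original strand): [1 2]
Closure components = cycle count of this permutation = 2.

Answer: 2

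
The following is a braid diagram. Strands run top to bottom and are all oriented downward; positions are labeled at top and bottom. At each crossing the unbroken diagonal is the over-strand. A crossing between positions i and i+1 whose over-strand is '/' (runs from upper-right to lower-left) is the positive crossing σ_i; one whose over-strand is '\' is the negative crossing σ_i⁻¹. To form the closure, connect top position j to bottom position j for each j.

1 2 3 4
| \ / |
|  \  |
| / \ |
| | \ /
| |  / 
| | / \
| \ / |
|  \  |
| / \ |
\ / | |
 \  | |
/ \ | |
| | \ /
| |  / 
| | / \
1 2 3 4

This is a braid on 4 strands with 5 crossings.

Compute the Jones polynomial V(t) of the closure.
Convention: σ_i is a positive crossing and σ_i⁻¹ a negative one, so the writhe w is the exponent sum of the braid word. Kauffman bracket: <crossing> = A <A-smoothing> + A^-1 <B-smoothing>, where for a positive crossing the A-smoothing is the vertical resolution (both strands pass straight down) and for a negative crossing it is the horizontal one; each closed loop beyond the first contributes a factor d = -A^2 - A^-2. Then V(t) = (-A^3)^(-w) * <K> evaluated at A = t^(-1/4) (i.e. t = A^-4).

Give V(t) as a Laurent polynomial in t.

Reading the diagram top to bottom ('/'-over between positions i,i+1 = s_i, '\'-over = s_i^-1): braid word = s2^-1 s3 s2^-1 s1^-1 s3.
Braid: s2^-1 s3 s2^-1 s1^-1 s3 on 4 strands, 5 crossings.
Writhe w = (#positive) - (#negative) = 2 - 3 = -1.
Computing the Kauffman bracket via state sum. There are 2^5 = 32 states.
Each crossing splits two ways (0=vertical, 1=horizontal). The state's weight is A^(#A-smoothings - #B-smoothings) * d^(loops - 1).
  state 00000: A-exp=-1, loops=4, term = A^-1 * d^3
  state 00001: A-exp=-3, loops=3, term = A^-3 * d^2
  state 00010: A-exp=+1, loops=3, term = A^1 * d^2
  state 00011: A-exp=-1, loops=2, term = A^-1 * d^1
  state 00100: A-exp=+1, loops=3, term = A^1 * d^2
  state 00101: A-exp=-1, loops=2, term = A^-1 * d^1
  state 00110: A-exp=+3, loops=2, term = A^3 * d^1
  state 00111: A-exp=+1, loops=1, term = A^1 * d^0
  state 01000: A-exp=-3, loops=3, term = A^-3 * d^2
  state 01001: A-exp=-5, loops=4, term = A^-5 * d^3
  state 01010: A-exp=-1, loops=2, term = A^-1 * d^1
  state 01011: A-exp=-3, loops=3, term = A^-3 * d^2
  state 01100: A-exp=-1, loops=2, term = A^-1 * d^1
  state 01101: A-exp=-3, loops=3, term = A^-3 * d^2
  state 01110: A-exp=+1, loops=1, term = A^1 * d^0
  state 01111: A-exp=-1, loops=2, term = A^-1 * d^1
  state 10000: A-exp=+1, loops=3, term = A^1 * d^2
  state 10001: A-exp=-1, loops=2, term = A^-1 * d^1
  state 10010: A-exp=+3, loops=2, term = A^3 * d^1
  state 10011: A-exp=+1, loops=1, term = A^1 * d^0
  state 10100: A-exp=+3, loops=4, term = A^3 * d^3
  state 10101: A-exp=+1, loops=3, term = A^1 * d^2
  state 10110: A-exp=+5, loops=3, term = A^5 * d^2
  state 10111: A-exp=+3, loops=2, term = A^3 * d^1
  state 11000: A-exp=-1, loops=2, term = A^-1 * d^1
  state 11001: A-exp=-3, loops=3, term = A^-3 * d^2
  state 11010: A-exp=+1, loops=1, term = A^1 * d^0
  state 11011: A-exp=-1, loops=2, term = A^-1 * d^1
  state 11100: A-exp=+1, loops=3, term = A^1 * d^2
  state 11101: A-exp=-1, loops=2, term = A^-1 * d^1
  state 11110: A-exp=+3, loops=2, term = A^3 * d^1
  state 11111: A-exp=+1, loops=1, term = A^1 * d^0
Collect the terms by A-exponent (count of states per loop number):
Powers of d = -A^2 - A^-2: d^2 = A^4 + 2 + A^-4; d^3 = -A^6 - 3*A^2 - 3*A^-2 - A^-6.
  A^5 * (d^2) = A^9 + 2*A^5 + A
  A^3 * (4*d + d^3) = -A^9 - 7*A^5 - 7*A - A^-3
  A^1 * (5 + 5*d^2) = 5*A^5 + 15*A + 5*A^-3
  A^-1 * (9*d + d^3) = -A^5 - 12*A - 12*A^-3 - A^-7
  A^-3 * (5*d^2) = 5*A + 10*A^-3 + 5*A^-7
  A^-5 * (d^3) = -A - 3*A^-3 - 3*A^-7 - A^-11
Summing the groups: <K> = -A^5 + A - A^-3 + A^-7 - A^-11
Normalise by the writhe: (-A^3)^(-w) = (-A^3)^(1) = -A^3, so f(A) = -A^3 * <K> = A^8 - A^4 + 1 - A^-4 + A^-8.
Substitute A = t^(-1/4), i.e. A^e → t^(-e/4): V(t) = t^2 - t + 1 - t^-1 + t^-2

Answer: t^2 - t + 1 - t^-1 + t^-2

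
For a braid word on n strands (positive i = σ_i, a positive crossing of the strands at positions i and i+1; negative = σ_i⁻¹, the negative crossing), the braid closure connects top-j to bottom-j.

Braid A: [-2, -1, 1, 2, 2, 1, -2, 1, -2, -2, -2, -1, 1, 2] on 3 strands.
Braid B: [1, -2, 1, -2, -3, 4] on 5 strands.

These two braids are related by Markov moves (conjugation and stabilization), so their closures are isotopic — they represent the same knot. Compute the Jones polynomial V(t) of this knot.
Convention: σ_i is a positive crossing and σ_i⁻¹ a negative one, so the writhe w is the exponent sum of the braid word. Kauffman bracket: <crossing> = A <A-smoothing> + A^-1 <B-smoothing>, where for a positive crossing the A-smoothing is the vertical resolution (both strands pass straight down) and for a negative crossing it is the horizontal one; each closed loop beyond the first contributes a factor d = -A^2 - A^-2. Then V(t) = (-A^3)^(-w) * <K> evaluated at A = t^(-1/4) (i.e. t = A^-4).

t^2 - t + 1 - t^-1 + t^-2

Derivation:
Markov-equivalent braids have isotopic closures, hence identical knot invariants. Strip the Markov moves from each word to reach a common short braid β, then compute V(t) once on β.
Braid A: s2^-1 s1^-1 s1 s2 s2 s1 s2^-1 s1 s2^-1 s2^-1 s2^-1 s1^-1 s1 s2 on 3 strands reduces by inverse Markov moves (closure unchanged at each step):
  Deconjugate: the word is γ·β·γ⁻¹ with γ = s2^-1 s1^-1 (prefix) and γ⁻¹ = s1 s2 (suffix); strip both.
  Deconjugate: the word is γ·β·γ⁻¹ with γ = s1 s2 (prefix) and γ⁻¹ = s2^-1 s1^-1 (suffix); strip both.
  Deconjugate: the word is γ·β·γ⁻¹ with γ = s2 (prefix) and γ⁻¹ = s2^-1 (suffix); strip both.
Reduced to β = s1 s2^-1 s1 s2^-1 on 3 strands, 4 crossings.
Braid B: s1 s2^-1 s1 s2^-1 s3^-1 s4 on 5 strands reduces by inverse Markov moves (closure unchanged at each step):
  Destabilize: the word has the form β·s4 where s4 occurs only as the final letter (β ∈ B_4); drop it and the last strand → 4 strands.
  Destabilize: the word has the form β·s3^-1 where s3^-1 occurs only as the final letter (β ∈ B_3); drop it and the last strand → 3 strands.
Reduced to β = s1 s2^-1 s1 s2^-1 on 3 strands, 4 crossings.
Both give the same β = s1 s2^-1 s1 s2^-1 on 3 strands, so one state sum suffices:
Braid: s1 s2^-1 s1 s2^-1 on 3 strands, 4 crossings.
Writhe w = (#positive) - (#negative) = 2 - 2 = 0.
Enumerate smoothing states for the bracket polynomial. There are 2^4 = 16 states.
For each crossing: s=0 is the vertical smoothing, s=1 horizontal. Crossing k contributes A^(sign_k * (1 - 2*s_k)); loop factor d = -A^2 - A^-2.
  state 0000: A-exp=+0, loops=3, term = A^0 * d^2
  state 0001: A-exp=+2, loops=2, term = A^2 * d^1
  state 0010: A-exp=-2, loops=2, term = A^-2 * d^1
  state 0011: A-exp=+0, loops=1, term = A^0 * d^0
  state 0100: A-exp=+2, loops=2, term = A^2 * d^1
  state 0101: A-exp=+4, loops=3, term = A^4 * d^2
  state 0110: A-exp=+0, loops=1, term = A^0 * d^0
  state 0111: A-exp=+2, loops=2, term = A^2 * d^1
  state 1000: A-exp=-2, loops=2, term = A^-2 * d^1
  state 1001: A-exp=+0, loops=1, term = A^0 * d^0
  state 1010: A-exp=-4, loops=3, term = A^-4 * d^2
  state 1011: A-exp=-2, loops=2, term = A^-2 * d^1
  state 1100: A-exp=+0, loops=1, term = A^0 * d^0
  state 1101: A-exp=+2, loops=2, term = A^2 * d^1
  state 1110: A-exp=-2, loops=2, term = A^-2 * d^1
  state 1111: A-exp=+0, loops=1, term = A^0 * d^0
Collect the terms by A-exponent (count of states per loop number):
Powers of d = -A^2 - A^-2: d^2 = A^4 + 2 + A^-4.
  A^4 * (d^2) = A^8 + 2*A^4 + 1
  A^2 * (4*d) = -4*A^4 - 4
  A^0 * (5 + d^2) = A^4 + 7 + A^-4
  A^-2 * (4*d) = -4 - 4*A^-4
  A^-4 * (d^2) = 1 + 2*A^-4 + A^-8
Summing the groups: <K> = A^8 - A^4 + 1 - A^-4 + A^-8
Normalise by the writhe: (-A^3)^(-w) = (-A^3)^(0) = 1, so f(A) = 1 * <K> = A^8 - A^4 + 1 - A^-4 + A^-8.
Substitute A = t^(-1/4), i.e. A^e → t^(-e/4): V(t) = t^2 - t + 1 - t^-1 + t^-2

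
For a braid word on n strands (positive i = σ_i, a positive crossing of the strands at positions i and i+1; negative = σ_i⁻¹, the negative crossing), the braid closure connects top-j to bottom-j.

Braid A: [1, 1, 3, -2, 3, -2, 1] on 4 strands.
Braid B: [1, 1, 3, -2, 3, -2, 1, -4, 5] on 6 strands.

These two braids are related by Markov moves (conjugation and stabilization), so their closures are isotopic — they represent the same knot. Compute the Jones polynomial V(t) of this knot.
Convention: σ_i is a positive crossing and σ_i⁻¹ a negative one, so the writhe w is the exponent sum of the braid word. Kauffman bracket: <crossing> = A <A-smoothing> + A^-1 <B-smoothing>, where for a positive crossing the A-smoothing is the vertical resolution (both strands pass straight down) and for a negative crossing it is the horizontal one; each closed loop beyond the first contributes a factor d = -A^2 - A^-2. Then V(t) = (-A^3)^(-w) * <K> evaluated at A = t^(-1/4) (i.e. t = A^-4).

-t^6 + 2*t^5 - 2*t^4 + 3*t^3 - 3*t^2 + 2*t - 1 + t^-1

Derivation:
Markov-equivalent braids have isotopic closures, hence identical knot invariants. Strip the Markov moves from each word to reach a common short braid β, then compute V(t) once on β.
Braid A: s1 s1 s3 s2^-1 s3 s2^-1 s1 on 4 strands has no conjugating prefix/suffix or stabilization to strip; take β = s1 s1 s3 s2^-1 s3 s2^-1 s1.
Braid B: s1 s1 s3 s2^-1 s3 s2^-1 s1 s4^-1 s5 on 6 strands reduces by inverse Markov moves (closure unchanged at each step):
  Destabilize: the word has the form β·s5 where s5 occurs only as the final letter (β ∈ B_5); drop it and the last strand → 5 strands.
  Destabilize: the word has the form β·s4^-1 where s4^-1 occurs only as the final letter (β ∈ B_4); drop it and the last strand → 4 strands.
Reduced to β = s1 s1 s3 s2^-1 s3 s2^-1 s1 on 4 strands, 7 crossings.
Both give the same β = s1 s1 s3 s2^-1 s3 s2^-1 s1 on 4 strands, so one state sum suffices:
Braid: s1 s1 s3 s2^-1 s3 s2^-1 s1 on 4 strands, 7 crossings.
Writhe w = (#positive) - (#negative) = 5 - 2 = 3.
Enumerate smoothing states for the bracket polynomial. There are 2^7 = 128 states.
Each crossing splits two ways (0=vertical, 1=horizontal). The state's weight is A^(#A-smoothings - #B-smoothings) * d^(loops - 1).
Tabulate the states by total A-exponent and number of loops L (A-exp: L × count):
  A^7: L=4 ×1
  A^5: L=3 ×7
  A^3: L=2 ×17, L=4 ×4
  A^1: L=1 ×15, L=3 ×19, L=5 ×1
  A^-1: L=2 ×27, L=4 ×8
  A^-3: L=3 ×20, L=5 ×1
  A^-5: L=4 ×7
  A^-7: L=5 ×1
Each group contributes A^e * Σ count * d^(L-1):
Powers of d = -A^2 - A^-2: d^2 = A^4 + 2 + A^-4; d^3 = -A^6 - 3*A^2 - 3*A^-2 - A^-6; d^4 = A^8 + 4*A^4 + 6 + 4*A^-4 + A^-8.
  A^7 * (d^3) = -A^13 - 3*A^9 - 3*A^5 - A
  A^5 * (7*d^2) = 7*A^9 + 14*A^5 + 7*A
  A^3 * (17*d + 4*d^3) = -4*A^9 - 29*A^5 - 29*A - 4*A^-3
  A^1 * (15 + 19*d^2 + d^4) = A^9 + 23*A^5 + 59*A + 23*A^-3 + A^-7
  A^-1 * (27*d + 8*d^3) = -8*A^5 - 51*A - 51*A^-3 - 8*A^-7
  A^-3 * (20*d^2 + d^4) = A^5 + 24*A + 46*A^-3 + 24*A^-7 + A^-11
  A^-5 * (7*d^3) = -7*A - 21*A^-3 - 21*A^-7 - 7*A^-11
  A^-7 * (d^4) = A + 4*A^-3 + 6*A^-7 + 4*A^-11 + A^-15
Summing the groups: <K> = -A^13 + A^9 - 2*A^5 + 3*A - 3*A^-3 + 2*A^-7 - 2*A^-11 + A^-15
Normalise by the writhe: (-A^3)^(-w) = (-A^3)^(-3) = -A^-9, so f(A) = -A^-9 * <K> = A^4 - 1 + 2*A^-4 - 3*A^-8 + 3*A^-12 - 2*A^-16 + 2*A^-20 - A^-24.
Substitute A = t^(-1/4), i.e. A^e → t^(-e/4): V(t) = -t^6 + 2*t^5 - 2*t^4 + 3*t^3 - 3*t^2 + 2*t - 1 + t^-1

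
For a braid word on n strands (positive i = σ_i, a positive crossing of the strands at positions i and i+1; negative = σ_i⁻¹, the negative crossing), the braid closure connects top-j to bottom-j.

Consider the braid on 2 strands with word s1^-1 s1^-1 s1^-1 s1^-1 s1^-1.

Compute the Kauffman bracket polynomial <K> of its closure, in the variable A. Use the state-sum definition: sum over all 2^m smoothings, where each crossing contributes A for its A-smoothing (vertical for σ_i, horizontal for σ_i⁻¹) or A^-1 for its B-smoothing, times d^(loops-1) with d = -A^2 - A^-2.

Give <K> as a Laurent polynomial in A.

A^13 - A^9 + A^5 - A - A^-7

Derivation:
Braid: s1^-1 s1^-1 s1^-1 s1^-1 s1^-1 on 2 strands, 5 crossings.
Writhe w = (#positive) - (#negative) = 0 - 5 = -5.
Computing the Kauffman bracket via state sum. There are 2^5 = 32 states.
For each crossing: s=0 is the vertical smoothing, s=1 horizontal. Crossing k contributes A^(sign_k * (1 - 2*s_k)); loop factor d = -A^2 - A^-2.
  state 00000: A-exp=-5, loops=2, term = A^-5 * d^1
  state 00001: A-exp=-3, loops=1, term = A^-3 * d^0
  state 00010: A-exp=-3, loops=1, term = A^-3 * d^0
  state 00011: A-exp=-1, loops=2, term = A^-1 * d^1
  state 00100: A-exp=-3, loops=1, term = A^-3 * d^0
  state 00101: A-exp=-1, loops=2, term = A^-1 * d^1
  state 00110: A-exp=-1, loops=2, term = A^-1 * d^1
  state 00111: A-exp=+1, loops=3, term = A^1 * d^2
  state 01000: A-exp=-3, loops=1, term = A^-3 * d^0
  state 01001: A-exp=-1, loops=2, term = A^-1 * d^1
  state 01010: A-exp=-1, loops=2, term = A^-1 * d^1
  state 01011: A-exp=+1, loops=3, term = A^1 * d^2
  state 01100: A-exp=-1, loops=2, term = A^-1 * d^1
  state 01101: A-exp=+1, loops=3, term = A^1 * d^2
  state 01110: A-exp=+1, loops=3, term = A^1 * d^2
  state 01111: A-exp=+3, loops=4, term = A^3 * d^3
  state 10000: A-exp=-3, loops=1, term = A^-3 * d^0
  state 10001: A-exp=-1, loops=2, term = A^-1 * d^1
  state 10010: A-exp=-1, loops=2, term = A^-1 * d^1
  state 10011: A-exp=+1, loops=3, term = A^1 * d^2
  state 10100: A-exp=-1, loops=2, term = A^-1 * d^1
  state 10101: A-exp=+1, loops=3, term = A^1 * d^2
  state 10110: A-exp=+1, loops=3, term = A^1 * d^2
  state 10111: A-exp=+3, loops=4, term = A^3 * d^3
  state 11000: A-exp=-1, loops=2, term = A^-1 * d^1
  state 11001: A-exp=+1, loops=3, term = A^1 * d^2
  state 11010: A-exp=+1, loops=3, term = A^1 * d^2
  state 11011: A-exp=+3, loops=4, term = A^3 * d^3
  state 11100: A-exp=+1, loops=3, term = A^1 * d^2
  state 11101: A-exp=+3, loops=4, term = A^3 * d^3
  state 11110: A-exp=+3, loops=4, term = A^3 * d^3
  state 11111: A-exp=+5, loops=5, term = A^5 * d^4
Collect the terms by A-exponent (count of states per loop number):
Powers of d = -A^2 - A^-2: d^2 = A^4 + 2 + A^-4; d^3 = -A^6 - 3*A^2 - 3*A^-2 - A^-6; d^4 = A^8 + 4*A^4 + 6 + 4*A^-4 + A^-8.
  A^5 * (d^4) = A^13 + 4*A^9 + 6*A^5 + 4*A + A^-3
  A^3 * (5*d^3) = -5*A^9 - 15*A^5 - 15*A - 5*A^-3
  A^1 * (10*d^2) = 10*A^5 + 20*A + 10*A^-3
  A^-1 * (10*d) = -10*A - 10*A^-3
  A^-3 * (5) = 5*A^-3
  A^-5 * (d) = -A^-3 - A^-7
Summing the groups: <K> = A^13 - A^9 + A^5 - A - A^-7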